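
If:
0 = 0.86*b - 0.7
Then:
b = 0.81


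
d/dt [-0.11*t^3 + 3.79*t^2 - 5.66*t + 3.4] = -0.33*t^2 + 7.58*t - 5.66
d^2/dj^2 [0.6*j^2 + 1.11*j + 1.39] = 1.20000000000000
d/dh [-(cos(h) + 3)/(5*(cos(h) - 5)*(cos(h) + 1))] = (sin(h)^2 - 6*cos(h) + 6)*sin(h)/(5*(cos(h) - 5)^2*(cos(h) + 1)^2)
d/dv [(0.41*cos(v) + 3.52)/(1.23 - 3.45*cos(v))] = -12.6483*sin(v)/(3.45*cos(v) - 1.23)^2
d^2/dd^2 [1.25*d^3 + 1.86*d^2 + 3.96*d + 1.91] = 7.5*d + 3.72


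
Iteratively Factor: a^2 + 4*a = (a + 4)*(a)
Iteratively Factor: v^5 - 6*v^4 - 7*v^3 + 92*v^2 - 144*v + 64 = (v - 4)*(v^4 - 2*v^3 - 15*v^2 + 32*v - 16) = (v - 4)*(v + 4)*(v^3 - 6*v^2 + 9*v - 4) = (v - 4)*(v - 1)*(v + 4)*(v^2 - 5*v + 4) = (v - 4)*(v - 1)^2*(v + 4)*(v - 4)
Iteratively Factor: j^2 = (j)*(j)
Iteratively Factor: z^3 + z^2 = (z)*(z^2 + z) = z^2*(z + 1)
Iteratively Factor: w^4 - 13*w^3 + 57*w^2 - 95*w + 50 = (w - 2)*(w^3 - 11*w^2 + 35*w - 25) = (w - 5)*(w - 2)*(w^2 - 6*w + 5) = (w - 5)^2*(w - 2)*(w - 1)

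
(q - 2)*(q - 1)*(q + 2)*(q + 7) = q^4 + 6*q^3 - 11*q^2 - 24*q + 28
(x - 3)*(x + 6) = x^2 + 3*x - 18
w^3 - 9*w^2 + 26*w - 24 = (w - 4)*(w - 3)*(w - 2)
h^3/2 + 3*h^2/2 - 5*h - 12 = (h/2 + 1)*(h - 3)*(h + 4)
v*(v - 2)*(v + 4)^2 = v^4 + 6*v^3 - 32*v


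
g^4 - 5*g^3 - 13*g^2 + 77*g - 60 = (g - 5)*(g - 3)*(g - 1)*(g + 4)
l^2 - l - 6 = (l - 3)*(l + 2)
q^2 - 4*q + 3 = (q - 3)*(q - 1)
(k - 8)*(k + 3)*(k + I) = k^3 - 5*k^2 + I*k^2 - 24*k - 5*I*k - 24*I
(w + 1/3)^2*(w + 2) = w^3 + 8*w^2/3 + 13*w/9 + 2/9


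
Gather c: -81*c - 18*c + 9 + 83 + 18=110 - 99*c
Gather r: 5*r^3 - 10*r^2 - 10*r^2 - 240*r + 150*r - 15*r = 5*r^3 - 20*r^2 - 105*r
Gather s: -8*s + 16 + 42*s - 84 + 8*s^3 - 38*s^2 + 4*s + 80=8*s^3 - 38*s^2 + 38*s + 12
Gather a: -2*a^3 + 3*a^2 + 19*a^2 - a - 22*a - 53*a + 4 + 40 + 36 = -2*a^3 + 22*a^2 - 76*a + 80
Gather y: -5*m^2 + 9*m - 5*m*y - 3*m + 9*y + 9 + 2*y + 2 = -5*m^2 + 6*m + y*(11 - 5*m) + 11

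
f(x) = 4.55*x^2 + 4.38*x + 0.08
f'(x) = 9.1*x + 4.38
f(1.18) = 11.58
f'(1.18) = 15.12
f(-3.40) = 37.79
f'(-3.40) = -26.56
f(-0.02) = -0.01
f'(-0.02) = 4.20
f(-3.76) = 47.94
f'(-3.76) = -29.84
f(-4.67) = 78.86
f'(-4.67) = -38.12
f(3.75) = 80.49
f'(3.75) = 38.50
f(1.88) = 24.40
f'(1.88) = 21.49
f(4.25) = 100.88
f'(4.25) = 43.06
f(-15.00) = 958.13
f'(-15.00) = -132.12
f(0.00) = 0.08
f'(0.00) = 4.38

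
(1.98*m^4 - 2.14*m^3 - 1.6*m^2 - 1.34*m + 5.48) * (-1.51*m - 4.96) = -2.9898*m^5 - 6.5894*m^4 + 13.0304*m^3 + 9.9594*m^2 - 1.6284*m - 27.1808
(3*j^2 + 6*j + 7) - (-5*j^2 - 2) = 8*j^2 + 6*j + 9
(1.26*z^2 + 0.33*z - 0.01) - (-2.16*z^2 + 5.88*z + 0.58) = 3.42*z^2 - 5.55*z - 0.59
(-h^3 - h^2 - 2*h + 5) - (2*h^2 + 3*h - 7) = -h^3 - 3*h^2 - 5*h + 12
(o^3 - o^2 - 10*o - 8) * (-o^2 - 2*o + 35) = -o^5 - o^4 + 47*o^3 - 7*o^2 - 334*o - 280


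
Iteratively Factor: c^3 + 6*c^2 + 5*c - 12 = (c - 1)*(c^2 + 7*c + 12) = (c - 1)*(c + 4)*(c + 3)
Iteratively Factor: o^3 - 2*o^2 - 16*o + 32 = (o - 4)*(o^2 + 2*o - 8) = (o - 4)*(o + 4)*(o - 2)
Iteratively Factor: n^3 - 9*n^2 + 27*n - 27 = (n - 3)*(n^2 - 6*n + 9) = (n - 3)^2*(n - 3)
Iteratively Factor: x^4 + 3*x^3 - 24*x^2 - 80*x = (x)*(x^3 + 3*x^2 - 24*x - 80) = x*(x + 4)*(x^2 - x - 20) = x*(x + 4)^2*(x - 5)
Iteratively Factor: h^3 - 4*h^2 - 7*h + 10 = (h + 2)*(h^2 - 6*h + 5) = (h - 1)*(h + 2)*(h - 5)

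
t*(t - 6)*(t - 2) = t^3 - 8*t^2 + 12*t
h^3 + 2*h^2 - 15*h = h*(h - 3)*(h + 5)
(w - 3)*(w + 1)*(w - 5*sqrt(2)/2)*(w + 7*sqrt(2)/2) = w^4 - 2*w^3 + sqrt(2)*w^3 - 41*w^2/2 - 2*sqrt(2)*w^2 - 3*sqrt(2)*w + 35*w + 105/2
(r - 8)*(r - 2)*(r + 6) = r^3 - 4*r^2 - 44*r + 96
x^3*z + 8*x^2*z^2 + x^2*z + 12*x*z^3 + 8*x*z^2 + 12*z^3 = (x + 2*z)*(x + 6*z)*(x*z + z)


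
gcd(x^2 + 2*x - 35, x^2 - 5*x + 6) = 1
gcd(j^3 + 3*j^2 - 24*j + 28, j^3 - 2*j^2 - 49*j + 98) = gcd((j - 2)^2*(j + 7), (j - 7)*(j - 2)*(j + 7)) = j^2 + 5*j - 14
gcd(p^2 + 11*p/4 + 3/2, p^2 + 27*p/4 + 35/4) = 1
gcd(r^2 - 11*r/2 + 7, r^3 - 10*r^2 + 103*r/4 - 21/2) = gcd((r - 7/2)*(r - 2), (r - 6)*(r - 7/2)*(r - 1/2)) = r - 7/2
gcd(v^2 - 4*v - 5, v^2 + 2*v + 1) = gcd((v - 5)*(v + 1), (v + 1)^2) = v + 1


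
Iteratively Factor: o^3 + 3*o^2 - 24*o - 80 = (o + 4)*(o^2 - o - 20) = (o - 5)*(o + 4)*(o + 4)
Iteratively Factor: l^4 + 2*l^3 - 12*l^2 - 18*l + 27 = (l + 3)*(l^3 - l^2 - 9*l + 9) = (l - 3)*(l + 3)*(l^2 + 2*l - 3) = (l - 3)*(l - 1)*(l + 3)*(l + 3)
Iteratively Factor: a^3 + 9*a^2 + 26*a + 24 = (a + 2)*(a^2 + 7*a + 12) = (a + 2)*(a + 3)*(a + 4)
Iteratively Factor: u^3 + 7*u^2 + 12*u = (u)*(u^2 + 7*u + 12) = u*(u + 3)*(u + 4)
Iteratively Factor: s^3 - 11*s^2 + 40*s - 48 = (s - 4)*(s^2 - 7*s + 12) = (s - 4)^2*(s - 3)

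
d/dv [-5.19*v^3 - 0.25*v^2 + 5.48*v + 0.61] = -15.57*v^2 - 0.5*v + 5.48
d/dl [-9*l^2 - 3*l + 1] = -18*l - 3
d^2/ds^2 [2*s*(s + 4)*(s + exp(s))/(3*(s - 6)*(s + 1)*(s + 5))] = 2*(s^8*exp(s) + 2*s^7*exp(s) - 76*s^6*exp(s) + 8*s^6 - 284*s^5*exp(s) + 186*s^5 + 1343*s^4*exp(s) + 1104*s^4 + 8534*s^3*exp(s) + 3602*s^3 + 15360*s^2*exp(s) + 5580*s^2 + 14640*s*exp(s) + 5400*s + 1560*exp(s) + 7200)/(3*(s^9 - 93*s^7 - 90*s^6 + 2883*s^5 + 5580*s^4 - 27091*s^3 - 86490*s^2 - 83700*s - 27000))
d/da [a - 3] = 1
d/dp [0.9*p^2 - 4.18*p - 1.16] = 1.8*p - 4.18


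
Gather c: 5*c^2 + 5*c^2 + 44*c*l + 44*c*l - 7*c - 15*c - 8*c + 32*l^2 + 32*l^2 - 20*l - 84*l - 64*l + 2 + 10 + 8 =10*c^2 + c*(88*l - 30) + 64*l^2 - 168*l + 20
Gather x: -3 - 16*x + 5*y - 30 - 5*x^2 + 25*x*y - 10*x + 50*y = -5*x^2 + x*(25*y - 26) + 55*y - 33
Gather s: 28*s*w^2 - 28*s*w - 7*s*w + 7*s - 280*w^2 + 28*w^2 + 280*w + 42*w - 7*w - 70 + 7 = s*(28*w^2 - 35*w + 7) - 252*w^2 + 315*w - 63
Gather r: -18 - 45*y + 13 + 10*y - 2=-35*y - 7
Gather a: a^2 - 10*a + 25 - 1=a^2 - 10*a + 24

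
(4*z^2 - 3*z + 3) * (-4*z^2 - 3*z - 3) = -16*z^4 - 15*z^2 - 9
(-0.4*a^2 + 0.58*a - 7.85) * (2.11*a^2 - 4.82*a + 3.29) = -0.844*a^4 + 3.1518*a^3 - 20.6751*a^2 + 39.7452*a - 25.8265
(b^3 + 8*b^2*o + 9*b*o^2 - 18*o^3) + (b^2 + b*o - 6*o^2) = b^3 + 8*b^2*o + b^2 + 9*b*o^2 + b*o - 18*o^3 - 6*o^2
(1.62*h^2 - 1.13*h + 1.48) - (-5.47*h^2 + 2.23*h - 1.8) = 7.09*h^2 - 3.36*h + 3.28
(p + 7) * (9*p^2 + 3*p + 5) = 9*p^3 + 66*p^2 + 26*p + 35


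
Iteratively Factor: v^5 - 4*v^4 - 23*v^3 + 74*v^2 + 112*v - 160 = (v + 2)*(v^4 - 6*v^3 - 11*v^2 + 96*v - 80) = (v + 2)*(v + 4)*(v^3 - 10*v^2 + 29*v - 20) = (v - 5)*(v + 2)*(v + 4)*(v^2 - 5*v + 4) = (v - 5)*(v - 1)*(v + 2)*(v + 4)*(v - 4)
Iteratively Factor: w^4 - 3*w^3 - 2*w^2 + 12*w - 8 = (w + 2)*(w^3 - 5*w^2 + 8*w - 4) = (w - 2)*(w + 2)*(w^2 - 3*w + 2) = (w - 2)*(w - 1)*(w + 2)*(w - 2)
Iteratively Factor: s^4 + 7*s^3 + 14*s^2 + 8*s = (s + 1)*(s^3 + 6*s^2 + 8*s) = s*(s + 1)*(s^2 + 6*s + 8) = s*(s + 1)*(s + 2)*(s + 4)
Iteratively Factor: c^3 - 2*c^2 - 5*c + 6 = (c + 2)*(c^2 - 4*c + 3) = (c - 3)*(c + 2)*(c - 1)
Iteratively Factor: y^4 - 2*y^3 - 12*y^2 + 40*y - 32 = (y - 2)*(y^3 - 12*y + 16) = (y - 2)^2*(y^2 + 2*y - 8) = (y - 2)^2*(y + 4)*(y - 2)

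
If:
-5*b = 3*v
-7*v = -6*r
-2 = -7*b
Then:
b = 2/7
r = -5/9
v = -10/21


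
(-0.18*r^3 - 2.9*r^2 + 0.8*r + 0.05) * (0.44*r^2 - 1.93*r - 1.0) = -0.0792*r^5 - 0.9286*r^4 + 6.129*r^3 + 1.378*r^2 - 0.8965*r - 0.05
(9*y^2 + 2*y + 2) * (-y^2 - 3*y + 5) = -9*y^4 - 29*y^3 + 37*y^2 + 4*y + 10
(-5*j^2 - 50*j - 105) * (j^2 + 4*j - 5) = -5*j^4 - 70*j^3 - 280*j^2 - 170*j + 525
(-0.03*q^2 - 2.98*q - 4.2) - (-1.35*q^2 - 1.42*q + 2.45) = 1.32*q^2 - 1.56*q - 6.65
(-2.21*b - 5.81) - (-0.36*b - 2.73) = -1.85*b - 3.08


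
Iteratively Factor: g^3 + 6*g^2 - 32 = (g - 2)*(g^2 + 8*g + 16) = (g - 2)*(g + 4)*(g + 4)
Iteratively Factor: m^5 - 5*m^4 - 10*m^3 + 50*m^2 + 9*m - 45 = (m + 1)*(m^4 - 6*m^3 - 4*m^2 + 54*m - 45) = (m - 5)*(m + 1)*(m^3 - m^2 - 9*m + 9) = (m - 5)*(m - 1)*(m + 1)*(m^2 - 9) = (m - 5)*(m - 1)*(m + 1)*(m + 3)*(m - 3)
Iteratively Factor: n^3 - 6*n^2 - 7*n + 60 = (n - 5)*(n^2 - n - 12) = (n - 5)*(n - 4)*(n + 3)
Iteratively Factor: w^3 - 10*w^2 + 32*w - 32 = (w - 2)*(w^2 - 8*w + 16) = (w - 4)*(w - 2)*(w - 4)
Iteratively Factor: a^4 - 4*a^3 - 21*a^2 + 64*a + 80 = (a + 1)*(a^3 - 5*a^2 - 16*a + 80) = (a + 1)*(a + 4)*(a^2 - 9*a + 20) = (a - 5)*(a + 1)*(a + 4)*(a - 4)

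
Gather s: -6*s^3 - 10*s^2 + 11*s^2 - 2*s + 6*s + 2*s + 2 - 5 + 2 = -6*s^3 + s^2 + 6*s - 1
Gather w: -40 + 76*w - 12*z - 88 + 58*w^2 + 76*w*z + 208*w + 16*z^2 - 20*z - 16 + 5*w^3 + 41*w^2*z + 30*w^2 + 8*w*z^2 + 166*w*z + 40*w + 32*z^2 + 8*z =5*w^3 + w^2*(41*z + 88) + w*(8*z^2 + 242*z + 324) + 48*z^2 - 24*z - 144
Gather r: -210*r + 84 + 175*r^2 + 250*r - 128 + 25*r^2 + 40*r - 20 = 200*r^2 + 80*r - 64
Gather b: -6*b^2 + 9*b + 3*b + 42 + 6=-6*b^2 + 12*b + 48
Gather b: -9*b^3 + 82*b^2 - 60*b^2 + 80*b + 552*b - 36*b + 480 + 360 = -9*b^3 + 22*b^2 + 596*b + 840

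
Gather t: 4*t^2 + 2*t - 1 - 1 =4*t^2 + 2*t - 2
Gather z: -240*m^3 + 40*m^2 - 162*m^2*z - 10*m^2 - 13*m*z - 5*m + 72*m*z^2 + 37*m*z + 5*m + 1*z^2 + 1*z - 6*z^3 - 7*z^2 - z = -240*m^3 + 30*m^2 - 6*z^3 + z^2*(72*m - 6) + z*(-162*m^2 + 24*m)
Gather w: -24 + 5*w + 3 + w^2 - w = w^2 + 4*w - 21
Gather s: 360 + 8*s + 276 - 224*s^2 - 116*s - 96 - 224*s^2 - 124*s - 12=-448*s^2 - 232*s + 528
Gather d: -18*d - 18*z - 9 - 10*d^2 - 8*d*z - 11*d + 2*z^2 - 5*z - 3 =-10*d^2 + d*(-8*z - 29) + 2*z^2 - 23*z - 12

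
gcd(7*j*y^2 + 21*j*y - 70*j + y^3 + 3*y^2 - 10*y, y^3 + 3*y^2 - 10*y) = y^2 + 3*y - 10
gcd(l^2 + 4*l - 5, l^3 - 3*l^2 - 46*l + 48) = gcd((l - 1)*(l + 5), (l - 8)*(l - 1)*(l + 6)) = l - 1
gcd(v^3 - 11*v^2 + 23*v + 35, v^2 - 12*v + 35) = v^2 - 12*v + 35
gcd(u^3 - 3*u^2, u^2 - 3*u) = u^2 - 3*u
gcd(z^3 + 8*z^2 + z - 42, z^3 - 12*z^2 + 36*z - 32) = z - 2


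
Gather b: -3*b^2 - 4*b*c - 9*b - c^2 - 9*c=-3*b^2 + b*(-4*c - 9) - c^2 - 9*c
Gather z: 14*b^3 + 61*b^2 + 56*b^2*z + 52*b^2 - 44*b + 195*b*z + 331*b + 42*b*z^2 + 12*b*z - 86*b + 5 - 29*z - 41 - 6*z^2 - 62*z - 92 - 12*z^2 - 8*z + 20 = 14*b^3 + 113*b^2 + 201*b + z^2*(42*b - 18) + z*(56*b^2 + 207*b - 99) - 108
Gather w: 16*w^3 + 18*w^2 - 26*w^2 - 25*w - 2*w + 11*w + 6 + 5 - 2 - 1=16*w^3 - 8*w^2 - 16*w + 8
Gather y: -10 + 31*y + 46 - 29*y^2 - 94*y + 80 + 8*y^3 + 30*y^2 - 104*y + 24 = 8*y^3 + y^2 - 167*y + 140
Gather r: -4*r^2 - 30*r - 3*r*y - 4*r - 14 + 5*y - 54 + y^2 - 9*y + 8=-4*r^2 + r*(-3*y - 34) + y^2 - 4*y - 60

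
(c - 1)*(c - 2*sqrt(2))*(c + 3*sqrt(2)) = c^3 - c^2 + sqrt(2)*c^2 - 12*c - sqrt(2)*c + 12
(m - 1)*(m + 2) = m^2 + m - 2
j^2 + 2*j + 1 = (j + 1)^2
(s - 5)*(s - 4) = s^2 - 9*s + 20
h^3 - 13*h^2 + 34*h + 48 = (h - 8)*(h - 6)*(h + 1)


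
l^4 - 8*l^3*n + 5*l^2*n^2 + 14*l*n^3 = l*(l - 7*n)*(l - 2*n)*(l + n)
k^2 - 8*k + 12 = (k - 6)*(k - 2)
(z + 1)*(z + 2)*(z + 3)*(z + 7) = z^4 + 13*z^3 + 53*z^2 + 83*z + 42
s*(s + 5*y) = s^2 + 5*s*y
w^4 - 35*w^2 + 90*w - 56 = (w - 4)*(w - 2)*(w - 1)*(w + 7)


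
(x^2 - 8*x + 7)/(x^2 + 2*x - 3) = (x - 7)/(x + 3)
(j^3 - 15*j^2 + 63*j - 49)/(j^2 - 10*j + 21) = (j^2 - 8*j + 7)/(j - 3)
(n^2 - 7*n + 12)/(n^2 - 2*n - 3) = (n - 4)/(n + 1)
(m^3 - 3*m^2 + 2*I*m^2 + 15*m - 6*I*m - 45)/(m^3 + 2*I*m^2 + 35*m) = (m^3 + m^2*(-3 + 2*I) + 3*m*(5 - 2*I) - 45)/(m*(m^2 + 2*I*m + 35))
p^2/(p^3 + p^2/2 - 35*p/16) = 16*p/(16*p^2 + 8*p - 35)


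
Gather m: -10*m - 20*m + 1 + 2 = 3 - 30*m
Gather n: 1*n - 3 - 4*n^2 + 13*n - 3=-4*n^2 + 14*n - 6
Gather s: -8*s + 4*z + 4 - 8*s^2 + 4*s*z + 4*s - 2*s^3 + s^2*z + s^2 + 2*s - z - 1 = -2*s^3 + s^2*(z - 7) + s*(4*z - 2) + 3*z + 3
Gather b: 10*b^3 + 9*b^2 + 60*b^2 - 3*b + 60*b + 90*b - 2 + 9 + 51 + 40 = 10*b^3 + 69*b^2 + 147*b + 98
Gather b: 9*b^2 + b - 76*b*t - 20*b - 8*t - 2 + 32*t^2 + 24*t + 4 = 9*b^2 + b*(-76*t - 19) + 32*t^2 + 16*t + 2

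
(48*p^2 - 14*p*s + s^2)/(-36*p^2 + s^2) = (-8*p + s)/(6*p + s)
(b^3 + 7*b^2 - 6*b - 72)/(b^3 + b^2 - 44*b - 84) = (b^2 + b - 12)/(b^2 - 5*b - 14)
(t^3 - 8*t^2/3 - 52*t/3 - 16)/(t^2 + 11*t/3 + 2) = (3*t^3 - 8*t^2 - 52*t - 48)/(3*t^2 + 11*t + 6)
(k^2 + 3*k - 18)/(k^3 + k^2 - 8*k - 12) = (k + 6)/(k^2 + 4*k + 4)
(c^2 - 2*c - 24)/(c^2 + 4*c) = (c - 6)/c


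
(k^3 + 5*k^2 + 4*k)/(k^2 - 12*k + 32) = k*(k^2 + 5*k + 4)/(k^2 - 12*k + 32)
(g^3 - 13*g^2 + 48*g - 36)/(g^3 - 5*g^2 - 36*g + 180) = (g^2 - 7*g + 6)/(g^2 + g - 30)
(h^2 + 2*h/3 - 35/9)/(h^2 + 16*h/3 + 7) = (h - 5/3)/(h + 3)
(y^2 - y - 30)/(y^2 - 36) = (y + 5)/(y + 6)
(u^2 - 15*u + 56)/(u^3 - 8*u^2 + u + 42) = (u - 8)/(u^2 - u - 6)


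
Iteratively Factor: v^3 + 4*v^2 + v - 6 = (v + 2)*(v^2 + 2*v - 3) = (v + 2)*(v + 3)*(v - 1)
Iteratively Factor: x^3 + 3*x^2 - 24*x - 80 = (x - 5)*(x^2 + 8*x + 16) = (x - 5)*(x + 4)*(x + 4)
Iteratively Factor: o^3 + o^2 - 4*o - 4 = (o + 2)*(o^2 - o - 2) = (o - 2)*(o + 2)*(o + 1)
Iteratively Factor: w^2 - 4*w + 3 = (w - 1)*(w - 3)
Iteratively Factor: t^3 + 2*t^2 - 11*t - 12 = (t + 4)*(t^2 - 2*t - 3) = (t - 3)*(t + 4)*(t + 1)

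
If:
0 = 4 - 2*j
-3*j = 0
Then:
No Solution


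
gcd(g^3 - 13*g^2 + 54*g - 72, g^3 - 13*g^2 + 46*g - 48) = g - 3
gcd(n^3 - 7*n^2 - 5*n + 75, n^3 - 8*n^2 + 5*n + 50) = n^2 - 10*n + 25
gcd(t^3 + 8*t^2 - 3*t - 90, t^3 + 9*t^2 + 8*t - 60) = t^2 + 11*t + 30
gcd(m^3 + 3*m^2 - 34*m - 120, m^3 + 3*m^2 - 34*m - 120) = m^3 + 3*m^2 - 34*m - 120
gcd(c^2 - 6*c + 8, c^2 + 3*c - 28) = c - 4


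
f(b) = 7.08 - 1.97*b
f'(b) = -1.97000000000000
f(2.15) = 2.84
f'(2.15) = -1.97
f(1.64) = 3.85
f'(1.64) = -1.97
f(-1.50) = 10.04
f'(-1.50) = -1.97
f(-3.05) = 13.09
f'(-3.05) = -1.97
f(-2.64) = 12.28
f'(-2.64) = -1.97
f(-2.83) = 12.66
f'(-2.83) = -1.97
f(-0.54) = 8.14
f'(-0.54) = -1.97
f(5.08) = -2.93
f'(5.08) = -1.97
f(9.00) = -10.65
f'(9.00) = -1.97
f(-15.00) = 36.63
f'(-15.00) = -1.97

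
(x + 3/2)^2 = x^2 + 3*x + 9/4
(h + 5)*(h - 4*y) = h^2 - 4*h*y + 5*h - 20*y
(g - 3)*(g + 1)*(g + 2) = g^3 - 7*g - 6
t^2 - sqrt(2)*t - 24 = (t - 4*sqrt(2))*(t + 3*sqrt(2))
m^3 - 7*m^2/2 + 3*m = m*(m - 2)*(m - 3/2)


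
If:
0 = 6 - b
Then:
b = 6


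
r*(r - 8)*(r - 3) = r^3 - 11*r^2 + 24*r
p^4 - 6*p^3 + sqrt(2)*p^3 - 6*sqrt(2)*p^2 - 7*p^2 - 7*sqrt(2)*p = p*(p - 7)*(p + 1)*(p + sqrt(2))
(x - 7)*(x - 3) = x^2 - 10*x + 21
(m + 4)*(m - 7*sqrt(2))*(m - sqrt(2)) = m^3 - 8*sqrt(2)*m^2 + 4*m^2 - 32*sqrt(2)*m + 14*m + 56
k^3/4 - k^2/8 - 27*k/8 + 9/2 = (k/4 + 1)*(k - 3)*(k - 3/2)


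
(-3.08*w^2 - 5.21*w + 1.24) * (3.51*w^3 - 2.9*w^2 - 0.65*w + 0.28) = -10.8108*w^5 - 9.3551*w^4 + 21.4634*w^3 - 1.0719*w^2 - 2.2648*w + 0.3472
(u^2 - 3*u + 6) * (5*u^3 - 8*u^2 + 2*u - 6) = 5*u^5 - 23*u^4 + 56*u^3 - 60*u^2 + 30*u - 36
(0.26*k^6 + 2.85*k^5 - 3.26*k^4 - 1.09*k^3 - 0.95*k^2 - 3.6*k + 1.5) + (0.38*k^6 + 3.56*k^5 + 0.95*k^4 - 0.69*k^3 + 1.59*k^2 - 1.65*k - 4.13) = 0.64*k^6 + 6.41*k^5 - 2.31*k^4 - 1.78*k^3 + 0.64*k^2 - 5.25*k - 2.63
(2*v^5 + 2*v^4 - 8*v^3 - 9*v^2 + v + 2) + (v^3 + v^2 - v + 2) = 2*v^5 + 2*v^4 - 7*v^3 - 8*v^2 + 4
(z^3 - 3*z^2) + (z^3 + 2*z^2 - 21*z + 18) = 2*z^3 - z^2 - 21*z + 18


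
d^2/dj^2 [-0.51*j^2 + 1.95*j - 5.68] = -1.02000000000000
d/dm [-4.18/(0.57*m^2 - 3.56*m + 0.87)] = (4.7652*m - 14.8808)/(0.57*m^2 - 3.56*m + 0.87)^2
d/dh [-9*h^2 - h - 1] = -18*h - 1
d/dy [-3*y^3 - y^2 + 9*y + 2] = -9*y^2 - 2*y + 9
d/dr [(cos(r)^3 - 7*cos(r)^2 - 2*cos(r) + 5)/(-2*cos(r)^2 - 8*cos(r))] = (cos(r)^4 + 8*cos(r)^3 - 26*cos(r)^2 - 10*cos(r) - 20)*sin(r)/(2*(cos(r) + 4)^2*cos(r)^2)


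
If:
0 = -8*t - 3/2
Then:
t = -3/16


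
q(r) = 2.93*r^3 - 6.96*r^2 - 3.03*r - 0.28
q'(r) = 8.79*r^2 - 13.92*r - 3.03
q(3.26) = 17.39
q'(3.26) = 45.01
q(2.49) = -5.74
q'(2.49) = 16.81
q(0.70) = -4.81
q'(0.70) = -8.47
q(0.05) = -0.45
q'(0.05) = -3.70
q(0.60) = -3.97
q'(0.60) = -8.22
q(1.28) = -9.42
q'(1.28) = -6.45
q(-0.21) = 0.02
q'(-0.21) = 0.28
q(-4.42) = -375.87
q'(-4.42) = 230.22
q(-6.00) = -865.54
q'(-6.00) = 396.93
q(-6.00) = -865.54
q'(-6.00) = 396.93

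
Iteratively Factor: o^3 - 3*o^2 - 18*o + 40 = (o - 5)*(o^2 + 2*o - 8) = (o - 5)*(o + 4)*(o - 2)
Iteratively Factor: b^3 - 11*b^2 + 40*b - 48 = (b - 4)*(b^2 - 7*b + 12) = (b - 4)*(b - 3)*(b - 4)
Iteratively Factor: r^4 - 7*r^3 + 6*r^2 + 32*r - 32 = (r - 4)*(r^3 - 3*r^2 - 6*r + 8) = (r - 4)*(r + 2)*(r^2 - 5*r + 4) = (r - 4)*(r - 1)*(r + 2)*(r - 4)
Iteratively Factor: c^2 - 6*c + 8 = (c - 4)*(c - 2)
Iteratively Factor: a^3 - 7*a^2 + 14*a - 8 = (a - 1)*(a^2 - 6*a + 8) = (a - 2)*(a - 1)*(a - 4)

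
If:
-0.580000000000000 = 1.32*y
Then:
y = -0.44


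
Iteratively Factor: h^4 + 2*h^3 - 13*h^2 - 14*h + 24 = (h + 2)*(h^3 - 13*h + 12) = (h - 3)*(h + 2)*(h^2 + 3*h - 4) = (h - 3)*(h + 2)*(h + 4)*(h - 1)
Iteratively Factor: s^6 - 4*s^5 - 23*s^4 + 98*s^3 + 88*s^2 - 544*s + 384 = (s - 4)*(s^5 - 23*s^3 + 6*s^2 + 112*s - 96) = (s - 4)^2*(s^4 + 4*s^3 - 7*s^2 - 22*s + 24) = (s - 4)^2*(s - 2)*(s^3 + 6*s^2 + 5*s - 12) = (s - 4)^2*(s - 2)*(s - 1)*(s^2 + 7*s + 12) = (s - 4)^2*(s - 2)*(s - 1)*(s + 3)*(s + 4)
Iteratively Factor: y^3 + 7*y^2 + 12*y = (y + 3)*(y^2 + 4*y) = y*(y + 3)*(y + 4)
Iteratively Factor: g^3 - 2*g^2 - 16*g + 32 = (g - 2)*(g^2 - 16) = (g - 4)*(g - 2)*(g + 4)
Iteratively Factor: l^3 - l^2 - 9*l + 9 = (l - 1)*(l^2 - 9) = (l - 1)*(l + 3)*(l - 3)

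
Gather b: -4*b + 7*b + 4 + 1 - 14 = 3*b - 9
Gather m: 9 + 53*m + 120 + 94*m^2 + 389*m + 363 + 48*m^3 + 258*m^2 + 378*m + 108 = 48*m^3 + 352*m^2 + 820*m + 600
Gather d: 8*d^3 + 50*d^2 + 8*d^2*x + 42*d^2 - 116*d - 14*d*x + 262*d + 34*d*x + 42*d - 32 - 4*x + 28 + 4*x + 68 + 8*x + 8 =8*d^3 + d^2*(8*x + 92) + d*(20*x + 188) + 8*x + 72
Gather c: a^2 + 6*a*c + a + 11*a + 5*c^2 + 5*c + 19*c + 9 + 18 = a^2 + 12*a + 5*c^2 + c*(6*a + 24) + 27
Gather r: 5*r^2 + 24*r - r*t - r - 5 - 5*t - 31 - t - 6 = 5*r^2 + r*(23 - t) - 6*t - 42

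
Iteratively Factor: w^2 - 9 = (w - 3)*(w + 3)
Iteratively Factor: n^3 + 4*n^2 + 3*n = (n)*(n^2 + 4*n + 3) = n*(n + 1)*(n + 3)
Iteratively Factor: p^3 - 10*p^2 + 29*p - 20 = (p - 1)*(p^2 - 9*p + 20) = (p - 4)*(p - 1)*(p - 5)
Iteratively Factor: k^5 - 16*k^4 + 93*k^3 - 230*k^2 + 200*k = (k - 4)*(k^4 - 12*k^3 + 45*k^2 - 50*k) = (k - 5)*(k - 4)*(k^3 - 7*k^2 + 10*k) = k*(k - 5)*(k - 4)*(k^2 - 7*k + 10) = k*(k - 5)^2*(k - 4)*(k - 2)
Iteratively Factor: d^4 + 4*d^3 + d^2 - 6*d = (d + 2)*(d^3 + 2*d^2 - 3*d) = d*(d + 2)*(d^2 + 2*d - 3) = d*(d + 2)*(d + 3)*(d - 1)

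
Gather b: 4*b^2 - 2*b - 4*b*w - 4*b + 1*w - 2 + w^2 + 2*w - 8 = 4*b^2 + b*(-4*w - 6) + w^2 + 3*w - 10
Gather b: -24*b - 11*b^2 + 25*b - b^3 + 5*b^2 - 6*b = -b^3 - 6*b^2 - 5*b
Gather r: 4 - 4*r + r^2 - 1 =r^2 - 4*r + 3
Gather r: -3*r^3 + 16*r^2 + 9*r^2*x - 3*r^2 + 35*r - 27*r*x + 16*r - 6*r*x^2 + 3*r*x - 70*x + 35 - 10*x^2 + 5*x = -3*r^3 + r^2*(9*x + 13) + r*(-6*x^2 - 24*x + 51) - 10*x^2 - 65*x + 35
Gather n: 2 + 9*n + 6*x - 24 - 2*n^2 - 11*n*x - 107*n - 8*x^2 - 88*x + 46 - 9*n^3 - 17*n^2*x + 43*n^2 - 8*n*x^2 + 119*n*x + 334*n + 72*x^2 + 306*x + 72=-9*n^3 + n^2*(41 - 17*x) + n*(-8*x^2 + 108*x + 236) + 64*x^2 + 224*x + 96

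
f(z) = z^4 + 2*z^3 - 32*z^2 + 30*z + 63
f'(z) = 4*z^3 + 6*z^2 - 64*z + 30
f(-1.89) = -108.75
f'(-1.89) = 145.39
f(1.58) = 44.64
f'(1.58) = -40.36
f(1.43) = 50.49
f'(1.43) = -37.55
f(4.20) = 83.87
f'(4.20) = 163.39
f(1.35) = 53.42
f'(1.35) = -35.62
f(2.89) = 0.47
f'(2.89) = -8.30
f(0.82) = 67.64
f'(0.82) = -16.24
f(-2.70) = -237.50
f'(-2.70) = 167.81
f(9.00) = 5760.00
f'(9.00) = 2856.00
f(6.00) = 819.00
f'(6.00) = 726.00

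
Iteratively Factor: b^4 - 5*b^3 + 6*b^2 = (b - 2)*(b^3 - 3*b^2) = (b - 3)*(b - 2)*(b^2) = b*(b - 3)*(b - 2)*(b)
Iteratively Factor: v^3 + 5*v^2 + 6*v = (v + 2)*(v^2 + 3*v) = (v + 2)*(v + 3)*(v)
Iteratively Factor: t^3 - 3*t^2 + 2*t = (t - 2)*(t^2 - t) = (t - 2)*(t - 1)*(t)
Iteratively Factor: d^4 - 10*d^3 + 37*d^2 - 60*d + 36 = (d - 3)*(d^3 - 7*d^2 + 16*d - 12) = (d - 3)^2*(d^2 - 4*d + 4) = (d - 3)^2*(d - 2)*(d - 2)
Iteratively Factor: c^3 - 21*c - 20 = (c + 4)*(c^2 - 4*c - 5) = (c - 5)*(c + 4)*(c + 1)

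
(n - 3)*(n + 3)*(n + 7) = n^3 + 7*n^2 - 9*n - 63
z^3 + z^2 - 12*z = z*(z - 3)*(z + 4)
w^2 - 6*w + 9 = (w - 3)^2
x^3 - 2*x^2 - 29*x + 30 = (x - 6)*(x - 1)*(x + 5)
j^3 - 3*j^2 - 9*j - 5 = (j - 5)*(j + 1)^2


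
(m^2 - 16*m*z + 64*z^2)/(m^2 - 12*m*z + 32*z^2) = (-m + 8*z)/(-m + 4*z)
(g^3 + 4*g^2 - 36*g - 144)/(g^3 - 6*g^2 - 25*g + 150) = (g^2 + 10*g + 24)/(g^2 - 25)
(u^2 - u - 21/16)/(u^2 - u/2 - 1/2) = (-16*u^2 + 16*u + 21)/(8*(-2*u^2 + u + 1))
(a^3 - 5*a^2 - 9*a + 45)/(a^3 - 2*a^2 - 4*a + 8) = (a^3 - 5*a^2 - 9*a + 45)/(a^3 - 2*a^2 - 4*a + 8)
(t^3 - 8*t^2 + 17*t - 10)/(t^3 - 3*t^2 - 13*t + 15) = (t - 2)/(t + 3)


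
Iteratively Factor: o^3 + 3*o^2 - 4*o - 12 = (o + 2)*(o^2 + o - 6) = (o + 2)*(o + 3)*(o - 2)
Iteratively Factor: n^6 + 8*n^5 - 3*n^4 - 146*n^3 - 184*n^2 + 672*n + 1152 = (n - 3)*(n^5 + 11*n^4 + 30*n^3 - 56*n^2 - 352*n - 384) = (n - 3)^2*(n^4 + 14*n^3 + 72*n^2 + 160*n + 128) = (n - 3)^2*(n + 4)*(n^3 + 10*n^2 + 32*n + 32) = (n - 3)^2*(n + 4)^2*(n^2 + 6*n + 8) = (n - 3)^2*(n + 2)*(n + 4)^2*(n + 4)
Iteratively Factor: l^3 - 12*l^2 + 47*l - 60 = (l - 5)*(l^2 - 7*l + 12) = (l - 5)*(l - 4)*(l - 3)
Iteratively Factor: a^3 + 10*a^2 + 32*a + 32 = (a + 2)*(a^2 + 8*a + 16) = (a + 2)*(a + 4)*(a + 4)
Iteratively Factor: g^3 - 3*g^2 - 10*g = (g + 2)*(g^2 - 5*g) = g*(g + 2)*(g - 5)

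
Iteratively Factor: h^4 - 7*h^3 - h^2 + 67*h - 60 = (h - 5)*(h^3 - 2*h^2 - 11*h + 12) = (h - 5)*(h - 1)*(h^2 - h - 12) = (h - 5)*(h - 1)*(h + 3)*(h - 4)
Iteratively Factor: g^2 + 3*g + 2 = (g + 1)*(g + 2)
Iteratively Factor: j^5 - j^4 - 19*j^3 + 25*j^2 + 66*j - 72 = (j - 3)*(j^4 + 2*j^3 - 13*j^2 - 14*j + 24) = (j - 3)*(j + 2)*(j^3 - 13*j + 12) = (j - 3)*(j - 1)*(j + 2)*(j^2 + j - 12) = (j - 3)^2*(j - 1)*(j + 2)*(j + 4)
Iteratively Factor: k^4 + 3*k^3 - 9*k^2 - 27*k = (k - 3)*(k^3 + 6*k^2 + 9*k) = (k - 3)*(k + 3)*(k^2 + 3*k) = k*(k - 3)*(k + 3)*(k + 3)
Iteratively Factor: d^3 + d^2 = (d + 1)*(d^2) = d*(d + 1)*(d)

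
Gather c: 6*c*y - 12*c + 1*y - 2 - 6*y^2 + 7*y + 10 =c*(6*y - 12) - 6*y^2 + 8*y + 8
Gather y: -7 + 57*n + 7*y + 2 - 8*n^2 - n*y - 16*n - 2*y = -8*n^2 + 41*n + y*(5 - n) - 5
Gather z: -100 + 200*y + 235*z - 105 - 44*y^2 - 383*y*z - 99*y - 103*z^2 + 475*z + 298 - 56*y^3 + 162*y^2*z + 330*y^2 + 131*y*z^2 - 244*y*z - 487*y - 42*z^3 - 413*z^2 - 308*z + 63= -56*y^3 + 286*y^2 - 386*y - 42*z^3 + z^2*(131*y - 516) + z*(162*y^2 - 627*y + 402) + 156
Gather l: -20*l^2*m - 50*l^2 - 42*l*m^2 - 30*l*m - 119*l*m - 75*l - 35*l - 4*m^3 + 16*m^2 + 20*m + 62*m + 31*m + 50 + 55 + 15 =l^2*(-20*m - 50) + l*(-42*m^2 - 149*m - 110) - 4*m^3 + 16*m^2 + 113*m + 120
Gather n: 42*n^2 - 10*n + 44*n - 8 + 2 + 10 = 42*n^2 + 34*n + 4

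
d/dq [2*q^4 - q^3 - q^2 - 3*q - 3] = 8*q^3 - 3*q^2 - 2*q - 3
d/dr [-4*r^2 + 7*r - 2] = 7 - 8*r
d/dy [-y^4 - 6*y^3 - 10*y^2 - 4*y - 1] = -4*y^3 - 18*y^2 - 20*y - 4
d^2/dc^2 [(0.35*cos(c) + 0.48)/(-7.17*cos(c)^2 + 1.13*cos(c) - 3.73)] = (-0.0784081460724046*(1 - cos(c)^2)^2 - 0.0138939861578389*cos(c)^5 + 0.0801648951490661*cos(c)^3 - 0.00445045554964409*cos(c)^2 - 0.0667084096186263*cos(c) + 0.0618076822990064)/(-0.657798165137615*cos(c)^2 + 0.103669724770642*cos(c) - 0.342201834862385)^3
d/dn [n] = 1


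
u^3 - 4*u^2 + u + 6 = (u - 3)*(u - 2)*(u + 1)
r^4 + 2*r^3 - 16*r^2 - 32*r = r*(r - 4)*(r + 2)*(r + 4)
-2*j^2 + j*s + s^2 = (-j + s)*(2*j + s)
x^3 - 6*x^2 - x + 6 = (x - 6)*(x - 1)*(x + 1)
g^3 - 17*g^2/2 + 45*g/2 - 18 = (g - 4)*(g - 3)*(g - 3/2)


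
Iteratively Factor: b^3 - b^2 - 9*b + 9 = (b - 1)*(b^2 - 9) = (b - 1)*(b + 3)*(b - 3)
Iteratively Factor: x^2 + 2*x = (x + 2)*(x)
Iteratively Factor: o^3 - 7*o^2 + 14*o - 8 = (o - 2)*(o^2 - 5*o + 4) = (o - 2)*(o - 1)*(o - 4)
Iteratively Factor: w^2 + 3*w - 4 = (w - 1)*(w + 4)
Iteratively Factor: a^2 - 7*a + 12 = (a - 3)*(a - 4)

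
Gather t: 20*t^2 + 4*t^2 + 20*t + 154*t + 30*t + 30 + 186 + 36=24*t^2 + 204*t + 252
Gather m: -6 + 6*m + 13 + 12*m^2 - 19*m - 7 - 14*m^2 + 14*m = -2*m^2 + m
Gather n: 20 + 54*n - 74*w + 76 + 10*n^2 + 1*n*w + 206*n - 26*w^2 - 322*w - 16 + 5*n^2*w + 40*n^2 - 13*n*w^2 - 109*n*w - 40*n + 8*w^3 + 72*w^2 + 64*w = n^2*(5*w + 50) + n*(-13*w^2 - 108*w + 220) + 8*w^3 + 46*w^2 - 332*w + 80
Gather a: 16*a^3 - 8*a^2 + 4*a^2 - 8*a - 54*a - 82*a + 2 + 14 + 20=16*a^3 - 4*a^2 - 144*a + 36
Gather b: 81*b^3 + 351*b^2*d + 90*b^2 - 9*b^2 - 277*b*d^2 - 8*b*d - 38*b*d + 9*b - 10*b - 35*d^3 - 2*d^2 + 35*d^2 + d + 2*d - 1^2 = 81*b^3 + b^2*(351*d + 81) + b*(-277*d^2 - 46*d - 1) - 35*d^3 + 33*d^2 + 3*d - 1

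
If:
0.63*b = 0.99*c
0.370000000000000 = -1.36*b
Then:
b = -0.27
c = -0.17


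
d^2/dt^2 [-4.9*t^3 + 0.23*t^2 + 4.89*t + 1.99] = 0.46 - 29.4*t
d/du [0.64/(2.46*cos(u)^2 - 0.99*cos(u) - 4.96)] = (3.1488*cos(u) - 0.6336)*sin(u)/(-2.46*cos(u)^2 + 0.99*cos(u) + 4.96)^2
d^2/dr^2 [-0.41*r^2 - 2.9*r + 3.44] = -0.820000000000000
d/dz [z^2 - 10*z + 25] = 2*z - 10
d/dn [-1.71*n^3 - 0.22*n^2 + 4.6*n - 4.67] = -5.13*n^2 - 0.44*n + 4.6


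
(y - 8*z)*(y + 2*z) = y^2 - 6*y*z - 16*z^2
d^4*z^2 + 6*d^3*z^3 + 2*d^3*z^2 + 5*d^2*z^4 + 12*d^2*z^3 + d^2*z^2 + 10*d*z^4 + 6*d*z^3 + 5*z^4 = (d + z)*(d + 5*z)*(d*z + z)^2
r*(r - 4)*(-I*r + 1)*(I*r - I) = r^4 - 5*r^3 + I*r^3 + 4*r^2 - 5*I*r^2 + 4*I*r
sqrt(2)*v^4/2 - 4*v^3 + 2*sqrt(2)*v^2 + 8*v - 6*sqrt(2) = (v - 3*sqrt(2))*(v - sqrt(2))^2*(sqrt(2)*v/2 + 1)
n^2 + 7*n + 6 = (n + 1)*(n + 6)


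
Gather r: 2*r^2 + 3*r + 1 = 2*r^2 + 3*r + 1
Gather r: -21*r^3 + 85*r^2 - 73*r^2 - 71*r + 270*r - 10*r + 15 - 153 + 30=-21*r^3 + 12*r^2 + 189*r - 108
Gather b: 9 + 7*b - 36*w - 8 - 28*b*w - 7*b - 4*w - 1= -28*b*w - 40*w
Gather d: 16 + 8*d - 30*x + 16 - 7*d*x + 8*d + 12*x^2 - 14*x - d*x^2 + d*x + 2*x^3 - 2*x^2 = d*(-x^2 - 6*x + 16) + 2*x^3 + 10*x^2 - 44*x + 32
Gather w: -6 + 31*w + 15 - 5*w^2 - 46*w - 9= -5*w^2 - 15*w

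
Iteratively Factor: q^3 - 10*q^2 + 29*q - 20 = (q - 5)*(q^2 - 5*q + 4) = (q - 5)*(q - 4)*(q - 1)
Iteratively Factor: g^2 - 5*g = (g - 5)*(g)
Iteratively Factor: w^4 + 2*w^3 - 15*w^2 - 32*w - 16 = (w - 4)*(w^3 + 6*w^2 + 9*w + 4) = (w - 4)*(w + 4)*(w^2 + 2*w + 1) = (w - 4)*(w + 1)*(w + 4)*(w + 1)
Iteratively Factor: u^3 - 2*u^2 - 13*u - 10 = (u - 5)*(u^2 + 3*u + 2) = (u - 5)*(u + 2)*(u + 1)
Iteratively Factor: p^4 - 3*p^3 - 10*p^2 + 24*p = (p - 4)*(p^3 + p^2 - 6*p) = (p - 4)*(p + 3)*(p^2 - 2*p) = (p - 4)*(p - 2)*(p + 3)*(p)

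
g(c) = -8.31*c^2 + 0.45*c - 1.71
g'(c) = 0.45 - 16.62*c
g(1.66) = -23.86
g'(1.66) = -27.14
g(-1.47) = -20.33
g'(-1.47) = 24.88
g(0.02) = -1.70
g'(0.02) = 0.12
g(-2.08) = -38.60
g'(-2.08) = 35.02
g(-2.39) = -50.25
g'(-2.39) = 40.17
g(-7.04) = -416.73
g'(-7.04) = 117.45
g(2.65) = -58.87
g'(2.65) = -43.59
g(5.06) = -212.20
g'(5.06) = -83.65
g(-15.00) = -1878.21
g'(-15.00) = 249.75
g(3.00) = -75.15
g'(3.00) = -49.41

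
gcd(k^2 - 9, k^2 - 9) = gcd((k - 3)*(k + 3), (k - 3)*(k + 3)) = k^2 - 9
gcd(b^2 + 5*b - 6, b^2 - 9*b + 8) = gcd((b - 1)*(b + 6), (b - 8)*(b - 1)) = b - 1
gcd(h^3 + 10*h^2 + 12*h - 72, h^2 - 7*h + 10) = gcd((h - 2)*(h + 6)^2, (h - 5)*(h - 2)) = h - 2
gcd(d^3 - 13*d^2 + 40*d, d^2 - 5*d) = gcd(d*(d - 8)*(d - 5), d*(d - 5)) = d^2 - 5*d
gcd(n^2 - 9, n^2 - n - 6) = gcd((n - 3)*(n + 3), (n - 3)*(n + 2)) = n - 3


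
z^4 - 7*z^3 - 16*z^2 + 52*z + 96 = (z - 8)*(z - 3)*(z + 2)^2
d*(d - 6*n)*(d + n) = d^3 - 5*d^2*n - 6*d*n^2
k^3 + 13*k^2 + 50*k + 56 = (k + 2)*(k + 4)*(k + 7)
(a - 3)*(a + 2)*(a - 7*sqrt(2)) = a^3 - 7*sqrt(2)*a^2 - a^2 - 6*a + 7*sqrt(2)*a + 42*sqrt(2)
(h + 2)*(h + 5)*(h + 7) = h^3 + 14*h^2 + 59*h + 70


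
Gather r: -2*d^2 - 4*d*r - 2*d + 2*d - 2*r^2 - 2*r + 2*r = -2*d^2 - 4*d*r - 2*r^2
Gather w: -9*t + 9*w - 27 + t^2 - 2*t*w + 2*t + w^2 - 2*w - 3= t^2 - 7*t + w^2 + w*(7 - 2*t) - 30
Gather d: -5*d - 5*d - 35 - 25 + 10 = -10*d - 50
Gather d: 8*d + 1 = 8*d + 1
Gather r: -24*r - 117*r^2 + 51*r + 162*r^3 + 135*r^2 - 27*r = 162*r^3 + 18*r^2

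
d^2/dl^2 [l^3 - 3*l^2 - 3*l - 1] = 6*l - 6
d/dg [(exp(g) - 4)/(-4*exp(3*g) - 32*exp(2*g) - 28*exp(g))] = (exp(3*g)/2 - exp(2*g) - 16*exp(g) - 7)*exp(-g)/(exp(4*g) + 16*exp(3*g) + 78*exp(2*g) + 112*exp(g) + 49)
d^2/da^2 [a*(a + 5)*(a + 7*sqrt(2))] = 6*a + 10 + 14*sqrt(2)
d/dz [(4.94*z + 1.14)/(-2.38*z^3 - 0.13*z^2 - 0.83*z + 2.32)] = (23.5144*z^3 + 8.7818*z^2 + 0.2964*z + 12.407)/(5.6644*z^6 + 0.6188*z^5 + 3.9677*z^4 - 10.8274*z^3 + 0.0857*z^2 - 3.8512*z + 5.3824)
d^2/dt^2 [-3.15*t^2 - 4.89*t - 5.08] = -6.30000000000000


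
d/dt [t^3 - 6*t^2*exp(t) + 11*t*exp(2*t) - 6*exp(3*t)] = -6*t^2*exp(t) + 3*t^2 + 22*t*exp(2*t) - 12*t*exp(t) - 18*exp(3*t) + 11*exp(2*t)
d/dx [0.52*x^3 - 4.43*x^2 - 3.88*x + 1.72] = 1.56*x^2 - 8.86*x - 3.88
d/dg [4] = 0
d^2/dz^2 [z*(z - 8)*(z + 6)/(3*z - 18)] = 2*(z^3 - 18*z^2 + 108*z - 360)/(3*(z^3 - 18*z^2 + 108*z - 216))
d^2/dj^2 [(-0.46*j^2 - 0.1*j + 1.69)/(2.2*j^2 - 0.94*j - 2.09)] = (-2.87056*j^3 + 36.38712*j^2 - 23.72832*j + 14.902076)/(10.648*j^6 - 13.6488*j^5 - 24.51504*j^4 + 25.102136*j^3 + 23.289288*j^2 - 12.318042*j - 9.129329)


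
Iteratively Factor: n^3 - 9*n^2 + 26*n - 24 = (n - 2)*(n^2 - 7*n + 12) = (n - 3)*(n - 2)*(n - 4)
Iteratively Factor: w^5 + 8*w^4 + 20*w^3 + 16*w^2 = (w + 2)*(w^4 + 6*w^3 + 8*w^2) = w*(w + 2)*(w^3 + 6*w^2 + 8*w) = w*(w + 2)^2*(w^2 + 4*w) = w*(w + 2)^2*(w + 4)*(w)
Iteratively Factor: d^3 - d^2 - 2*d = (d)*(d^2 - d - 2) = d*(d + 1)*(d - 2)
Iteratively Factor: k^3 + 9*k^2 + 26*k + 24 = (k + 2)*(k^2 + 7*k + 12) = (k + 2)*(k + 3)*(k + 4)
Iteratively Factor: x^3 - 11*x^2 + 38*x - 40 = (x - 4)*(x^2 - 7*x + 10) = (x - 4)*(x - 2)*(x - 5)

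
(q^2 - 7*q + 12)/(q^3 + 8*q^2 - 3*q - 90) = (q - 4)/(q^2 + 11*q + 30)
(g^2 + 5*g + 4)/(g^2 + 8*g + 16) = (g + 1)/(g + 4)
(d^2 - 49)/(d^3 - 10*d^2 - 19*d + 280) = (d + 7)/(d^2 - 3*d - 40)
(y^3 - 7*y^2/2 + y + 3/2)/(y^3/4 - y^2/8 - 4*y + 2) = 4*(2*y^3 - 7*y^2 + 2*y + 3)/(2*y^3 - y^2 - 32*y + 16)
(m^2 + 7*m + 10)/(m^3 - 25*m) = (m + 2)/(m*(m - 5))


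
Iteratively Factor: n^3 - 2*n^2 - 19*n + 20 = (n - 5)*(n^2 + 3*n - 4) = (n - 5)*(n + 4)*(n - 1)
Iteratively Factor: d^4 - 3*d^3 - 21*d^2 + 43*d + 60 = (d - 3)*(d^3 - 21*d - 20) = (d - 3)*(d + 4)*(d^2 - 4*d - 5) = (d - 3)*(d + 1)*(d + 4)*(d - 5)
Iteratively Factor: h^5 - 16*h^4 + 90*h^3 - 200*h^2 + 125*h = (h)*(h^4 - 16*h^3 + 90*h^2 - 200*h + 125) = h*(h - 5)*(h^3 - 11*h^2 + 35*h - 25) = h*(h - 5)^2*(h^2 - 6*h + 5) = h*(h - 5)^3*(h - 1)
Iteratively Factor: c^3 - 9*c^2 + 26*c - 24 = (c - 3)*(c^2 - 6*c + 8) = (c - 4)*(c - 3)*(c - 2)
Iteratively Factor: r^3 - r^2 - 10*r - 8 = (r + 1)*(r^2 - 2*r - 8) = (r - 4)*(r + 1)*(r + 2)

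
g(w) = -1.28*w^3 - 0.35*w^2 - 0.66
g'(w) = -3.84*w^2 - 0.7*w = w*(-3.84*w - 0.7)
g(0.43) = -0.83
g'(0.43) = -1.01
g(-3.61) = 55.00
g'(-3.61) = -47.52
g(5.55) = -230.26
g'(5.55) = -122.17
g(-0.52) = -0.57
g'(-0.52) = -0.67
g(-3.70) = 59.38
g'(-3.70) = -49.98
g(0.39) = -0.79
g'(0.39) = -0.86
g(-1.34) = 1.79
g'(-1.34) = -5.96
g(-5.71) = 226.23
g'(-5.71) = -121.20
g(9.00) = -962.13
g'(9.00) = -317.34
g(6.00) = -289.74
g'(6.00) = -142.44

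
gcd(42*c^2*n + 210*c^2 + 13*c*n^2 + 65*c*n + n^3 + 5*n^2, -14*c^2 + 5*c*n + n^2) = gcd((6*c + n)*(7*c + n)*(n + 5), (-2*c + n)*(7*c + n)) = 7*c + n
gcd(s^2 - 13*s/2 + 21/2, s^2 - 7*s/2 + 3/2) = s - 3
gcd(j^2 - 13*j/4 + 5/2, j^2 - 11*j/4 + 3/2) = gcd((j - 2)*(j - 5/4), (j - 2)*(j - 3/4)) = j - 2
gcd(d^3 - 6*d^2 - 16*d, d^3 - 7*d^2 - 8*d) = d^2 - 8*d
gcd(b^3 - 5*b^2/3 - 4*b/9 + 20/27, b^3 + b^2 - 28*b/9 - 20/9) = b^2 - b - 10/9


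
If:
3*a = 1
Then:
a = 1/3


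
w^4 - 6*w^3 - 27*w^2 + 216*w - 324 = (w - 6)*(w - 3)^2*(w + 6)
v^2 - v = v*(v - 1)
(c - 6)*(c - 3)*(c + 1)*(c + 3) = c^4 - 5*c^3 - 15*c^2 + 45*c + 54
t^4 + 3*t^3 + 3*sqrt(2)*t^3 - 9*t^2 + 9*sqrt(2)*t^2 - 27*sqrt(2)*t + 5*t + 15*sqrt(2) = (t - 1)^2*(t + 5)*(t + 3*sqrt(2))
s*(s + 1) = s^2 + s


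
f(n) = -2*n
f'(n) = -2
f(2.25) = -4.50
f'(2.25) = -2.00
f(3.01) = -6.02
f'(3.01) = -2.00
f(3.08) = -6.16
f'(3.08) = -2.00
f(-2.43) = 4.86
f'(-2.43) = -2.00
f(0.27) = -0.54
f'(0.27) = -2.00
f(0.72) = -1.44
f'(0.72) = -2.00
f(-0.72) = 1.44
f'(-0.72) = -2.00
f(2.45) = -4.90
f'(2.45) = -2.00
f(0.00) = 0.00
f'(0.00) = -2.00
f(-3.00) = 6.00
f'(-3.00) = -2.00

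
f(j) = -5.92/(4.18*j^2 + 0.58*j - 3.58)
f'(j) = -5.92*(-8.36*j - 0.58)/(4.18*j^2 + 0.58*j - 3.58)^2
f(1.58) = -0.76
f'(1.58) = 1.35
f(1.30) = -1.40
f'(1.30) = 3.77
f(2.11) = -0.36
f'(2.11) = 0.41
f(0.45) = 2.39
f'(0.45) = 4.20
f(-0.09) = 1.65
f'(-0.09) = -0.08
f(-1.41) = -1.51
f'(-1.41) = -4.33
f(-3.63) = -0.12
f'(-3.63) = -0.07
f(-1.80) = -0.66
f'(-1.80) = -1.08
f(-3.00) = -0.18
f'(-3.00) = -0.14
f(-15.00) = -0.01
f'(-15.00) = -0.00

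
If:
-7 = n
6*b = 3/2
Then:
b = 1/4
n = -7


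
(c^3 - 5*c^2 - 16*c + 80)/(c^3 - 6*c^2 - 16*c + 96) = (c - 5)/(c - 6)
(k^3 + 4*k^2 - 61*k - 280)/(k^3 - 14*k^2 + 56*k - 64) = (k^2 + 12*k + 35)/(k^2 - 6*k + 8)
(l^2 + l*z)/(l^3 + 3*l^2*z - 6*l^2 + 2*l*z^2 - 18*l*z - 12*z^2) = l/(l^2 + 2*l*z - 6*l - 12*z)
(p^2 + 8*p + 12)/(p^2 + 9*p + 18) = (p + 2)/(p + 3)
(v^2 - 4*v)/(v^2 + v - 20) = v/(v + 5)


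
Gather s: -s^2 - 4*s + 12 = -s^2 - 4*s + 12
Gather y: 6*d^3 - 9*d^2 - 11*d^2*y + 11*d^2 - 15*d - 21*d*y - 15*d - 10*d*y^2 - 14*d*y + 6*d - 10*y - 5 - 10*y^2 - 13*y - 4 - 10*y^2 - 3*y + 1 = 6*d^3 + 2*d^2 - 24*d + y^2*(-10*d - 20) + y*(-11*d^2 - 35*d - 26) - 8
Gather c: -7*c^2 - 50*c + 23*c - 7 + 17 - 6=-7*c^2 - 27*c + 4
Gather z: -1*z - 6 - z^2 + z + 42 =36 - z^2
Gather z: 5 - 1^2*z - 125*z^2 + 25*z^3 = 25*z^3 - 125*z^2 - z + 5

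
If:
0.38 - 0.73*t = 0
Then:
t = 0.52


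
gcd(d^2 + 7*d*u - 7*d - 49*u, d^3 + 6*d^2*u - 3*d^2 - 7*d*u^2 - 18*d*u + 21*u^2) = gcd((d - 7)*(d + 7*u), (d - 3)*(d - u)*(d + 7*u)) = d + 7*u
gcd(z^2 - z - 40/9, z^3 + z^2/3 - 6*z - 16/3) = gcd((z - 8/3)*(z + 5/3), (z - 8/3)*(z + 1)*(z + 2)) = z - 8/3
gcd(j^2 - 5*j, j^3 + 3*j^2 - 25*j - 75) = j - 5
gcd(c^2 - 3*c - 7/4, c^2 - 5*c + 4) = 1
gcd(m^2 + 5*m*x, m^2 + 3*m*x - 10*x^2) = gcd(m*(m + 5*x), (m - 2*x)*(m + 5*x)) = m + 5*x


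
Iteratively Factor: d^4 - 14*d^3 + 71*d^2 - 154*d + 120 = (d - 2)*(d^3 - 12*d^2 + 47*d - 60) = (d - 5)*(d - 2)*(d^2 - 7*d + 12) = (d - 5)*(d - 3)*(d - 2)*(d - 4)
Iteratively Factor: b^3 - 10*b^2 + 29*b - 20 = (b - 5)*(b^2 - 5*b + 4) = (b - 5)*(b - 1)*(b - 4)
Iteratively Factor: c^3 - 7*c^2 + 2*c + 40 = (c + 2)*(c^2 - 9*c + 20) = (c - 4)*(c + 2)*(c - 5)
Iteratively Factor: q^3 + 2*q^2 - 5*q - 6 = (q + 3)*(q^2 - q - 2) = (q + 1)*(q + 3)*(q - 2)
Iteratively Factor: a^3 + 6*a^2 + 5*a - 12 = (a - 1)*(a^2 + 7*a + 12) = (a - 1)*(a + 3)*(a + 4)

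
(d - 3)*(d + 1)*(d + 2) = d^3 - 7*d - 6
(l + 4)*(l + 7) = l^2 + 11*l + 28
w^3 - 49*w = w*(w - 7)*(w + 7)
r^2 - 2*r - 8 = (r - 4)*(r + 2)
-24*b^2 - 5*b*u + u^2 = (-8*b + u)*(3*b + u)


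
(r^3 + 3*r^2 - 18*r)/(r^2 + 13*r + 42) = r*(r - 3)/(r + 7)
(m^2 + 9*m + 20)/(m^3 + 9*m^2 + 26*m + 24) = (m + 5)/(m^2 + 5*m + 6)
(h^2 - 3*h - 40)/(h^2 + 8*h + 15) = (h - 8)/(h + 3)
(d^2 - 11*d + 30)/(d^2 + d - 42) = (d - 5)/(d + 7)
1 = 1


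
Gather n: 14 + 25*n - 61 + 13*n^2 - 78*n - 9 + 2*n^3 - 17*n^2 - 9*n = 2*n^3 - 4*n^2 - 62*n - 56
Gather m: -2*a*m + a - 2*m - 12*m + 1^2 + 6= a + m*(-2*a - 14) + 7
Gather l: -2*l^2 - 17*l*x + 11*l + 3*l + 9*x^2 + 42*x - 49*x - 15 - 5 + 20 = -2*l^2 + l*(14 - 17*x) + 9*x^2 - 7*x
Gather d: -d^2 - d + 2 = -d^2 - d + 2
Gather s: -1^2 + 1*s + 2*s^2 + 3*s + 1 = 2*s^2 + 4*s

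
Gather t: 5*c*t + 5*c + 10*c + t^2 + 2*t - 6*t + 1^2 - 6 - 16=15*c + t^2 + t*(5*c - 4) - 21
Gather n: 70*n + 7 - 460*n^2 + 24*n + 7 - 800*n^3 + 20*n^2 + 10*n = -800*n^3 - 440*n^2 + 104*n + 14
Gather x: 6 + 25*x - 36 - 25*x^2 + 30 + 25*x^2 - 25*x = 0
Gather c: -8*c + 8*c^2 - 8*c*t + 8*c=8*c^2 - 8*c*t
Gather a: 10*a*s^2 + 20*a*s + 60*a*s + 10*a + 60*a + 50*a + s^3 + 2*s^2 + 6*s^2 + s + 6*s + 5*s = a*(10*s^2 + 80*s + 120) + s^3 + 8*s^2 + 12*s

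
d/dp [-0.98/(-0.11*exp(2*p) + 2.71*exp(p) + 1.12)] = (2.6558 - 0.2156*exp(p))*exp(p)/(-0.11*exp(2*p) + 2.71*exp(p) + 1.12)^2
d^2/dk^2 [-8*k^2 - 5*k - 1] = -16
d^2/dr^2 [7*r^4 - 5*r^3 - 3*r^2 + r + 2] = 84*r^2 - 30*r - 6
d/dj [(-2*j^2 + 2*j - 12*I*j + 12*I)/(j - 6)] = 2*(-j^2 + 12*j - 6 + 30*I)/(j^2 - 12*j + 36)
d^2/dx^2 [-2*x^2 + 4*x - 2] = -4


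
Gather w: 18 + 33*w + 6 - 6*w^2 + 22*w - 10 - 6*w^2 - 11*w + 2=-12*w^2 + 44*w + 16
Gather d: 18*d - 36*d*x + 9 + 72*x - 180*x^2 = d*(18 - 36*x) - 180*x^2 + 72*x + 9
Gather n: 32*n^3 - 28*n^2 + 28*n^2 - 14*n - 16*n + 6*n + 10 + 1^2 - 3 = 32*n^3 - 24*n + 8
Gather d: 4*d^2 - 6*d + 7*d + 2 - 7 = 4*d^2 + d - 5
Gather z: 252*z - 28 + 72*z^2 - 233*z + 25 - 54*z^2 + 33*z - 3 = 18*z^2 + 52*z - 6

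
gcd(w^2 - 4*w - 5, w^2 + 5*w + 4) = w + 1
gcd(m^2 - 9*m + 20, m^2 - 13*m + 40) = m - 5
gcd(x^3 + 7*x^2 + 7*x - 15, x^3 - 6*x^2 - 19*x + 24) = x^2 + 2*x - 3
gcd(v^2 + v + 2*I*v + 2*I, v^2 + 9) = 1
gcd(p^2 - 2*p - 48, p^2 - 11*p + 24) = p - 8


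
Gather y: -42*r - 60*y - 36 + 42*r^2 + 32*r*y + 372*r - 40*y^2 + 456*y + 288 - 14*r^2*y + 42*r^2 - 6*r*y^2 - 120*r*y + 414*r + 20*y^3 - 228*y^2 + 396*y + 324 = 84*r^2 + 744*r + 20*y^3 + y^2*(-6*r - 268) + y*(-14*r^2 - 88*r + 792) + 576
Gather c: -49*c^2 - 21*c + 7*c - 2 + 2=-49*c^2 - 14*c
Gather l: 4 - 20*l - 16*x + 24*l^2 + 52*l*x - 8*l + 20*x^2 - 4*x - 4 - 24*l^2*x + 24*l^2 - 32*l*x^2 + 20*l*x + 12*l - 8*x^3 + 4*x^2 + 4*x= l^2*(48 - 24*x) + l*(-32*x^2 + 72*x - 16) - 8*x^3 + 24*x^2 - 16*x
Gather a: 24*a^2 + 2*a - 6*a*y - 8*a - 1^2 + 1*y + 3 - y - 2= 24*a^2 + a*(-6*y - 6)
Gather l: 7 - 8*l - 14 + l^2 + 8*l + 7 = l^2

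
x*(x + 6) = x^2 + 6*x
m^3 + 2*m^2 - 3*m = m*(m - 1)*(m + 3)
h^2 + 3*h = h*(h + 3)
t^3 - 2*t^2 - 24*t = t*(t - 6)*(t + 4)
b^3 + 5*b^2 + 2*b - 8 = (b - 1)*(b + 2)*(b + 4)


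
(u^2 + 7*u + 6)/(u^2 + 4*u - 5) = (u^2 + 7*u + 6)/(u^2 + 4*u - 5)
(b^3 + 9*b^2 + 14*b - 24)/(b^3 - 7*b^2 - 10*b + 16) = (b^2 + 10*b + 24)/(b^2 - 6*b - 16)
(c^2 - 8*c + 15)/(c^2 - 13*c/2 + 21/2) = 2*(c - 5)/(2*c - 7)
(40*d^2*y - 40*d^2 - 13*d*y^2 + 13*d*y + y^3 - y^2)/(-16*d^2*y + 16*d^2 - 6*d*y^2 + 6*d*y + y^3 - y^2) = (-5*d + y)/(2*d + y)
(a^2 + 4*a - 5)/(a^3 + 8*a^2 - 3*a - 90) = (a - 1)/(a^2 + 3*a - 18)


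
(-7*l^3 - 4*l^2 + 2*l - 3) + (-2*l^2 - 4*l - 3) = -7*l^3 - 6*l^2 - 2*l - 6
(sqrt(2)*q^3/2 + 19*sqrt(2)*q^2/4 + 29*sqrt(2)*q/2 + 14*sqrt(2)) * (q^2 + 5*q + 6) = sqrt(2)*q^5/2 + 29*sqrt(2)*q^4/4 + 165*sqrt(2)*q^3/4 + 115*sqrt(2)*q^2 + 157*sqrt(2)*q + 84*sqrt(2)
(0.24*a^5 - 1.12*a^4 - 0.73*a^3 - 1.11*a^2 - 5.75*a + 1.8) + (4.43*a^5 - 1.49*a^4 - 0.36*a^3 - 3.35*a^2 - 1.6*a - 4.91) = 4.67*a^5 - 2.61*a^4 - 1.09*a^3 - 4.46*a^2 - 7.35*a - 3.11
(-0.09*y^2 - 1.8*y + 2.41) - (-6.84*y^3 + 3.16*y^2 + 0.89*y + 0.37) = 6.84*y^3 - 3.25*y^2 - 2.69*y + 2.04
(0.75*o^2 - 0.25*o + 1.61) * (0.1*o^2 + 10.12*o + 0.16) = 0.075*o^4 + 7.565*o^3 - 2.249*o^2 + 16.2532*o + 0.2576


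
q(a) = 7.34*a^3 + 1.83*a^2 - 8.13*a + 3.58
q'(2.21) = 107.51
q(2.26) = 79.28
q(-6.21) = -1633.17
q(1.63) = 26.98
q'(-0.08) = -8.28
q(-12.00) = -12318.86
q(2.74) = 146.03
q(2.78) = 152.82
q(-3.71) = -315.89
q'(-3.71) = 281.38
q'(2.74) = 167.22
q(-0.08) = 4.24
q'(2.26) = 112.61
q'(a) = 22.02*a^2 + 3.66*a - 8.13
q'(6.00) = 806.55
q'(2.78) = 172.22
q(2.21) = 73.78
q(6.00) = 1606.12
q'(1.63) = 56.34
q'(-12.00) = 3118.83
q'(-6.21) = 818.32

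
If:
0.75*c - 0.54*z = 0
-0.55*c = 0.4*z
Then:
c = 0.00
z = 0.00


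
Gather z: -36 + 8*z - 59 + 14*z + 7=22*z - 88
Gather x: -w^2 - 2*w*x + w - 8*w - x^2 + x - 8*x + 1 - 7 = -w^2 - 7*w - x^2 + x*(-2*w - 7) - 6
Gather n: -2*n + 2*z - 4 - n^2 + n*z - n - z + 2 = -n^2 + n*(z - 3) + z - 2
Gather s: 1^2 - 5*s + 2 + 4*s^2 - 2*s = 4*s^2 - 7*s + 3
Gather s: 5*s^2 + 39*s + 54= 5*s^2 + 39*s + 54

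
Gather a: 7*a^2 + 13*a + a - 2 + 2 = 7*a^2 + 14*a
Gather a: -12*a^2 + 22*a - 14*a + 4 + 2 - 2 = -12*a^2 + 8*a + 4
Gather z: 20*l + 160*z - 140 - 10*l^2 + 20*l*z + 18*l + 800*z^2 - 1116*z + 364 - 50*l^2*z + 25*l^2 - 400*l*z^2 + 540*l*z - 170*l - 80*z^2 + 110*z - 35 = 15*l^2 - 132*l + z^2*(720 - 400*l) + z*(-50*l^2 + 560*l - 846) + 189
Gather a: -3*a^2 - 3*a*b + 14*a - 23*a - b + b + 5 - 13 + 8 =-3*a^2 + a*(-3*b - 9)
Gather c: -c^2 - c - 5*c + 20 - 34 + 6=-c^2 - 6*c - 8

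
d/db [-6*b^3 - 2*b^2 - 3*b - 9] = -18*b^2 - 4*b - 3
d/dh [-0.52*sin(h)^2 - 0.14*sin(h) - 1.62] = -(1.04*sin(h) + 0.14)*cos(h)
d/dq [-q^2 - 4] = -2*q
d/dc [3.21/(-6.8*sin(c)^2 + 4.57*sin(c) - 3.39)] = (43.656*sin(c) - 14.6697)*cos(c)/(6.8*sin(c)^2 - 4.57*sin(c) + 3.39)^2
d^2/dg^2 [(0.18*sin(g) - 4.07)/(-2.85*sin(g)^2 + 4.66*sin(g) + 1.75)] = (-1.46205*sin(g)^5 + 129.84372*sin(g)^4 - 164.62341*sin(g)^3 - 27.304558*sin(g)^2 + 295.96642*sin(g) - 220.299034)/(-2.85*sin(g)^2 + 4.66*sin(g) + 1.75)^3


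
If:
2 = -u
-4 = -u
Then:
No Solution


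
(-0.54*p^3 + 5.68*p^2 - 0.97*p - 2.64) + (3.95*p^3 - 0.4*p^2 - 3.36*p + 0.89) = 3.41*p^3 + 5.28*p^2 - 4.33*p - 1.75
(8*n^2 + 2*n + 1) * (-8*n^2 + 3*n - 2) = -64*n^4 + 8*n^3 - 18*n^2 - n - 2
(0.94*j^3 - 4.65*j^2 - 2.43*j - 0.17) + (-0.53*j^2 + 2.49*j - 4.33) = 0.94*j^3 - 5.18*j^2 + 0.0600000000000001*j - 4.5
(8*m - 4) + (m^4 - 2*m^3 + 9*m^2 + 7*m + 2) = m^4 - 2*m^3 + 9*m^2 + 15*m - 2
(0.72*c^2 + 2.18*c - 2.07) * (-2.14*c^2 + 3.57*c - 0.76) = -1.5408*c^4 - 2.0948*c^3 + 11.6652*c^2 - 9.0467*c + 1.5732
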